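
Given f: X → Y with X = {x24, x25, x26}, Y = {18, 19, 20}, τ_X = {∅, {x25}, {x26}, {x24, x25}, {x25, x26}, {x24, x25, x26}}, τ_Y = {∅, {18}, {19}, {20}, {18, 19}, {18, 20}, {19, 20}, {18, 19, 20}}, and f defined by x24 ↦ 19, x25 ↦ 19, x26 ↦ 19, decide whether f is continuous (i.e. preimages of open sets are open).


f IS continuous.

Compute f^{-1}(U) for each U ∈ τ_Y:
  U = ∅: f^{-1}(U) = ∅ ∈ τ_X ✓.
  U = {18}: f^{-1}(U) = ∅ ∈ τ_X ✓.
  U = {19}: f^{-1}(U) = {x24, x25, x26} ∈ τ_X ✓.
  U = {20}: f^{-1}(U) = ∅ ∈ τ_X ✓.
  U = {18, 19}: f^{-1}(U) = {x24, x25, x26} ∈ τ_X ✓.
  U = {18, 20}: f^{-1}(U) = ∅ ∈ τ_X ✓.
  U = {19, 20}: f^{-1}(U) = {x24, x25, x26} ∈ τ_X ✓.
  U = {18, 19, 20}: f^{-1}(U) = {x24, x25, x26} ∈ τ_X ✓.
Every preimage lies in τ_X, so f IS continuous.


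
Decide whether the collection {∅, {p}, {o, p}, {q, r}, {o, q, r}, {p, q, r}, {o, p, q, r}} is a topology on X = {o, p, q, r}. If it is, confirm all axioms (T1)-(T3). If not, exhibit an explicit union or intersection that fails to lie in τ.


τ is NOT a topology on X.

Axiom (T1): ∅ ∈ τ? Yes; X ∈ τ? Yes.
Axiom (T2/T3): check pairwise unions and intersections of members of τ.
Counterexample for (T3): {o, p} ∩ {o, q, r} = {o} ∉ τ. Therefore τ is NOT a topology.


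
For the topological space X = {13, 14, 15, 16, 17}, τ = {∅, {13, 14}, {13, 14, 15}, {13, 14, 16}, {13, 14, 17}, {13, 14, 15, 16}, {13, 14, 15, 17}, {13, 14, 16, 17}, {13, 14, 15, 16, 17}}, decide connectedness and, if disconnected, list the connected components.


(X, τ) is connected.

Find clopen sets (U ∈ τ with X ∖ U ∈ τ):
  U = ∅, X ∖ U = {13, 14, 15, 16, 17} — both open, so U is clopen.
  U = {13, 14, 15, 16, 17}, X ∖ U = ∅ — both open, so U is clopen.
Only trivial clopens (∅ and X) exist, so (X, τ) is connected.
Compute connected components by grouping points that agree on all clopens:
  component: {13, 14, 15, 16, 17}


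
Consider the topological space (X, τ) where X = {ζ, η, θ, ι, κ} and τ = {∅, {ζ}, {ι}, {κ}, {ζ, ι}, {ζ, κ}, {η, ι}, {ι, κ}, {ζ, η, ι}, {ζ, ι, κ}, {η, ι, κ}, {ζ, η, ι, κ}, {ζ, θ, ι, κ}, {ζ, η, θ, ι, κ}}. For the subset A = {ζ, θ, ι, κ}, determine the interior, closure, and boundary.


int(A) = {ζ, θ, ι, κ}, cl(A) = {ζ, η, θ, ι, κ}, ∂A = {η}.

Closed sets in (X, τ) are complements of opens:
  closed(X, τ) = {∅, {η}, {θ}, {ζ, θ}, {η, θ}, {θ, κ}, {ζ, η, θ}, {ζ, θ, κ}, {η, θ, ι}, {η, θ, κ}, {ζ, η, θ, ι}, {ζ, η, θ, κ}, {η, θ, ι, κ}, {ζ, η, θ, ι, κ}}.
int(A) = ⋃ {U ∈ τ : U ⊆ A}. Opens contained in A: ∅, {ζ}, {ι}, {κ}, {ζ, ι}, {ζ, κ}, {ι, κ}, {ζ, ι, κ}, {ζ, θ, ι, κ}.
Taking the union of these: int(A) = {ζ, θ, ι, κ}.
cl(A) = ⋂ {C closed : A ⊆ C}. Closed sets containing A: {ζ, η, θ, ι, κ}.
Intersecting these: cl(A) = {ζ, η, θ, ι, κ}.
∂A = cl(A) ∖ int(A) = {ζ, η, θ, ι, κ} ∖ {ζ, θ, ι, κ} = {η}.


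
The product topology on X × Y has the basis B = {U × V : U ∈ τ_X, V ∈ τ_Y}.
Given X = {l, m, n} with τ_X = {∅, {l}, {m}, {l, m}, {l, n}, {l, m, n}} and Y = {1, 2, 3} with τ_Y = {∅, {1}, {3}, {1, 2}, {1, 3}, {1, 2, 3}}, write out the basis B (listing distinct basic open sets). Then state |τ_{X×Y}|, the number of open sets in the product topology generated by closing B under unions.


Basis B = {∅ × ∅, {l} × {1}, {l} × {3}, {m} × {1}, {m} × {3}, {l} × {1, 2}, {l} × {1, 3}, {l, m} × {1}, {l, n} × {1}, {l, m} × {3}, {l, n} × {3}, {m} × {1, 2}, {m} × {1, 3}, {l} × {1, 2, 3}, {l, m, n} × {1}, {l, m, n} × {3}, {m} × {1, 2, 3}, {l, m} × {1, 2}, {l, n} × {1, 2}, {l, m} × {1, 3}, {l, n} × {1, 3}, {l, m} × {1, 2, 3}, {l, n} × {1, 2, 3}, {l, m, n} × {1, 2}, {l, m, n} × {1, 3}, {l, m, n} × {1, 2, 3}}; |τ_{X×Y}| = 108.

Enumerate products U × V with U ∈ τ_X, V ∈ τ_Y (deduplicated):
  ∅ × ∅ = {} (∅)
  {l} × {1} = {(l,1)}
  {l} × {3} = {(l,3)}
  {m} × {1} = {(m,1)}
  {m} × {3} = {(m,3)}
  {l} × {1, 2} = {(l,1), (l,2)}
  {l} × {1, 3} = {(l,1), (l,3)}
  {l, m} × {1} = {(l,1), (m,1)}
  {l, n} × {1} = {(l,1), (n,1)}
  {l, m} × {3} = {(l,3), (m,3)}
  {l, n} × {3} = {(l,3), (n,3)}
  {m} × {1, 2} = {(m,1), (m,2)}
  {m} × {1, 3} = {(m,1), (m,3)}
  {l} × {1, 2, 3} = {(l,1), (l,2), (l,3)}
  {l, m, n} × {1} = {(l,1), (m,1), (n,1)}
  {l, m, n} × {3} = {(l,3), (m,3), (n,3)}
  {m} × {1, 2, 3} = {(m,1), (m,2), (m,3)}
  {l, m} × {1, 2} = {(l,1), (l,2), (m,1), (m,2)}
  {l, n} × {1, 2} = {(l,1), (l,2), (n,1), (n,2)}
  {l, m} × {1, 3} = {(l,1), (l,3), (m,1), (m,3)}
  {l, n} × {1, 3} = {(l,1), (l,3), (n,1), (n,3)}
  {l, m} × {1, 2, 3} = {(l,1), (l,2), (l,3), (m,1), (m,2), (m,3)}
  {l, n} × {1, 2, 3} = {(l,1), (l,2), (l,3), (n,1), (n,2), (n,3)}
  {l, m, n} × {1, 2} = {(l,1), (l,2), (m,1), (m,2), (n,1), (n,2)}
  {l, m, n} × {1, 3} = {(l,1), (l,3), (m,1), (m,3), (n,1), (n,3)}
  {l, m, n} × {1, 2, 3} = {(l,1), (l,2), (l,3), (m,1), (m,2), (m,3), (n,1), (n,2), (n,3)}
These 26 distinct sets form the basis B.
Close under arbitrary unions to get τ_{X×Y}; counting gives |τ_{X×Y}| = 108.


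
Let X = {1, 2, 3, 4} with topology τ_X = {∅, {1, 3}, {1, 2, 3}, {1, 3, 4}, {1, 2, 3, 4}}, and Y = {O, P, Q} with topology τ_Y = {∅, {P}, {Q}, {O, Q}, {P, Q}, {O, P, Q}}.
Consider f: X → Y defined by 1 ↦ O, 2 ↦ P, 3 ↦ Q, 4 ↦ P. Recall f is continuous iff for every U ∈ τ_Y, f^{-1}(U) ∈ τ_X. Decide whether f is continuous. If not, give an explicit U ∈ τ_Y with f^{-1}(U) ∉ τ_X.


f is NOT continuous.

Compute f^{-1}(U) for each U ∈ τ_Y:
  U = ∅: f^{-1}(U) = ∅ ∈ τ_X ✓.
  U = {P}: f^{-1}(U) = {2, 4} ∉ τ_X ✗.
  U = {Q}: f^{-1}(U) = {3} ∉ τ_X ✗.
  U = {O, Q}: f^{-1}(U) = {1, 3} ∈ τ_X ✓.
  U = {P, Q}: f^{-1}(U) = {2, 3, 4} ∉ τ_X ✗.
  U = {O, P, Q}: f^{-1}(U) = {1, 2, 3, 4} ∈ τ_X ✓.
Found U = {P} with f^{-1}(U) = {2, 4} not in τ_X. Therefore f is NOT continuous.


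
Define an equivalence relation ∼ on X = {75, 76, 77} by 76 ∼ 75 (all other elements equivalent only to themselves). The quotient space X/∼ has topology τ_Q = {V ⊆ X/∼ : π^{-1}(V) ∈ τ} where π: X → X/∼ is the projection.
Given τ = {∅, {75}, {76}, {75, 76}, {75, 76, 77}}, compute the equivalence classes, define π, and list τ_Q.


X/∼ = {[75=76], [77]}; |τ_Q| = 3.

Equivalence classes: [75=76], [77].
Quotient map π: X → X/∼ sends 75 ↦ [75=76], 76 ↦ [75=76], 77 ↦ [77].
For each subset V ⊆ X/∼, compute π^{-1}(V) ⊆ X and check whether π^{-1}(V) ∈ τ. V is open in τ_Q iff π^{-1}(V) ∈ τ.
  V = {}: π^{-1}(V) = ∅ ∈ τ ✓.
  V = {[75=76]}: π^{-1}(V) = {75, 76} ∈ τ ✓.
  V = {[77]}: π^{-1}(V) = {77} ∉ τ ✗.
  V = {[75=76], [77]}: π^{-1}(V) = {75, 76, 77} ∈ τ ✓.
Open sets in the quotient: τ_Q = {{}, {[75=76]}, {[75=76], [77]}} (3 elements).


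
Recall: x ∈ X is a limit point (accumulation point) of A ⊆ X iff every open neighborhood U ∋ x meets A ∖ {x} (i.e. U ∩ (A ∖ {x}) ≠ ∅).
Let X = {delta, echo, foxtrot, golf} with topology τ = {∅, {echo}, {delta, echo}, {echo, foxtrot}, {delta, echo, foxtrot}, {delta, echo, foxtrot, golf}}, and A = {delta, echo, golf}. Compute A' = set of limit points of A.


A' = {delta, foxtrot, golf}

For each x ∈ X, list the open sets U ∈ τ with x ∈ U, then check whether U ∩ (A ∖ {x}) ≠ ∅ for every such U.
  x = delta: opens ∋ x are {delta, echo}, {delta, echo, foxtrot}, {delta, echo, foxtrot, golf}; each meets A ∖ {delta}, so x IS a limit point.
  x = echo: open {echo} ∋ x has {echo} ∩ (A ∖ {echo}) = ∅, so x is NOT a limit point.
  x = foxtrot: opens ∋ x are {echo, foxtrot}, {delta, echo, foxtrot}, {delta, echo, foxtrot, golf}; each meets A ∖ {foxtrot}, so x IS a limit point.
  x = golf: opens ∋ x are {delta, echo, foxtrot, golf}; each meets A ∖ {golf}, so x IS a limit point.
Collecting: A' = {delta, foxtrot, golf}.


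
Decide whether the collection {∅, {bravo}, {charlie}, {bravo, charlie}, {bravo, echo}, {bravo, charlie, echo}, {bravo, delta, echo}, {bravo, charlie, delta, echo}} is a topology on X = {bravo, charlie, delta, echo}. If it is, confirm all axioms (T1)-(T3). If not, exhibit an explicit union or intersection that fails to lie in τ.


τ IS a topology on X.

Axiom (T1): ∅ ∈ τ? Yes; X ∈ τ? Yes.
Axiom (T2/T3): check pairwise unions and intersections of members of τ.
All pairwise intersections and unions checked — each lies in τ. Therefore τ satisfies (T1), (T2), (T3): it IS a topology on X.


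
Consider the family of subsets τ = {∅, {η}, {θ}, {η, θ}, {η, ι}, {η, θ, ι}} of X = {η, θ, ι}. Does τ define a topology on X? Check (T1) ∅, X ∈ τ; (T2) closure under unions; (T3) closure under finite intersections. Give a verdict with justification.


τ IS a topology on X.

Axiom (T1): ∅ ∈ τ? Yes; X ∈ τ? Yes.
Axiom (T2/T3): check pairwise unions and intersections of members of τ.
All pairwise intersections and unions checked — each lies in τ. Therefore τ satisfies (T1), (T2), (T3): it IS a topology on X.


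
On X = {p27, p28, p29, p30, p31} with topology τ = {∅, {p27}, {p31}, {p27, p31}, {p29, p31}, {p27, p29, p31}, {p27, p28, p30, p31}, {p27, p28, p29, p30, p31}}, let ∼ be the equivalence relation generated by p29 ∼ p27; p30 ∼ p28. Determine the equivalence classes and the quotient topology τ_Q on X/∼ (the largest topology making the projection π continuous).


X/∼ = {[p27=p29], [p28=p30], [p31]}; |τ_Q| = 4.

Equivalence classes: [p27=p29], [p28=p30], [p31].
Quotient map π: X → X/∼ sends p27 ↦ [p27=p29], p28 ↦ [p28=p30], p29 ↦ [p27=p29], p30 ↦ [p28=p30], p31 ↦ [p31].
For each subset V ⊆ X/∼, compute π^{-1}(V) ⊆ X and check whether π^{-1}(V) ∈ τ. V is open in τ_Q iff π^{-1}(V) ∈ τ.
  V = {}: π^{-1}(V) = ∅ ∈ τ ✓.
  V = {[p27=p29]}: π^{-1}(V) = {p27, p29} ∉ τ ✗.
  V = {[p28=p30]}: π^{-1}(V) = {p28, p30} ∉ τ ✗.
  V = {[p27=p29], [p28=p30]}: π^{-1}(V) = {p27, p28, p29, p30} ∉ τ ✗.
  V = {[p31]}: π^{-1}(V) = {p31} ∈ τ ✓.
  V = {[p27=p29], [p31]}: π^{-1}(V) = {p27, p29, p31} ∈ τ ✓.
  V = {[p28=p30], [p31]}: π^{-1}(V) = {p28, p30, p31} ∉ τ ✗.
  V = {[p27=p29], [p28=p30], [p31]}: π^{-1}(V) = {p27, p28, p29, p30, p31} ∈ τ ✓.
Open sets in the quotient: τ_Q = {{}, {[p31]}, {[p27=p29], [p31]}, {[p27=p29], [p28=p30], [p31]}} (4 elements).


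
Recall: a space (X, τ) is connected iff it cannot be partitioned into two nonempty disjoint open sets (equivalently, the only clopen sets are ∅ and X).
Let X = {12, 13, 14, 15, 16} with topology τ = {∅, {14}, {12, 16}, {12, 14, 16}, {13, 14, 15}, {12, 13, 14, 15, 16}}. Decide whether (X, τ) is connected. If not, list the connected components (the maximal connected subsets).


(X, τ) is disconnected; components = [{12, 16}, {13, 14, 15}].

Find clopen sets (U ∈ τ with X ∖ U ∈ τ):
  U = ∅, X ∖ U = {12, 13, 14, 15, 16} — both open, so U is clopen.
  U = {12, 16}, X ∖ U = {13, 14, 15} — both open, so U is clopen.
  U = {13, 14, 15}, X ∖ U = {12, 16} — both open, so U is clopen.
  U = {12, 13, 14, 15, 16}, X ∖ U = ∅ — both open, so U is clopen.
Nontrivial clopen(s) exist: e.g. {13, 14, 15}. So (X, τ) is disconnected.
Compute connected components by grouping points that agree on all clopens:
  component: {12, 16}
  component: {13, 14, 15}


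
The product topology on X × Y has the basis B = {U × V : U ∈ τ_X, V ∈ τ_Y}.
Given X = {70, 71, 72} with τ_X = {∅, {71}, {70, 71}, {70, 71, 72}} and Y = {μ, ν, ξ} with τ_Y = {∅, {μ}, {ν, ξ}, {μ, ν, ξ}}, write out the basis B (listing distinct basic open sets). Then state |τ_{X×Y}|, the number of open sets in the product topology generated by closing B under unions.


Basis B = {∅ × ∅, {71} × {μ}, {70, 71} × {μ}, {71} × {ν, ξ}, {70, 71, 72} × {μ}, {71} × {μ, ν, ξ}, {70, 71} × {ν, ξ}, {70, 71} × {μ, ν, ξ}, {70, 71, 72} × {ν, ξ}, {70, 71, 72} × {μ, ν, ξ}}; |τ_{X×Y}| = 16.

Enumerate products U × V with U ∈ τ_X, V ∈ τ_Y (deduplicated):
  ∅ × ∅ = {} (∅)
  {71} × {μ} = {(71,μ)}
  {70, 71} × {μ} = {(70,μ), (71,μ)}
  {71} × {ν, ξ} = {(71,ν), (71,ξ)}
  {70, 71, 72} × {μ} = {(70,μ), (71,μ), (72,μ)}
  {71} × {μ, ν, ξ} = {(71,μ), (71,ν), (71,ξ)}
  {70, 71} × {ν, ξ} = {(70,ν), (70,ξ), (71,ν), (71,ξ)}
  {70, 71} × {μ, ν, ξ} = {(70,μ), (70,ν), (70,ξ), (71,μ), (71,ν), (71,ξ)}
  {70, 71, 72} × {ν, ξ} = {(70,ν), (70,ξ), (71,ν), (71,ξ), (72,ν), (72,ξ)}
  {70, 71, 72} × {μ, ν, ξ} = {(70,μ), (70,ν), (70,ξ), (71,μ), (71,ν), (71,ξ), (72,μ), (72,ν), (72,ξ)}
These 10 distinct sets form the basis B.
Close under arbitrary unions to get τ_{X×Y}; counting gives |τ_{X×Y}| = 16.


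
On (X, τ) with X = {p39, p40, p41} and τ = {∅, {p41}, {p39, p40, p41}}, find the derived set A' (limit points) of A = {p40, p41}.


A' = {p39, p40}

For each x ∈ X, list the open sets U ∈ τ with x ∈ U, then check whether U ∩ (A ∖ {x}) ≠ ∅ for every such U.
  x = p39: opens ∋ x are {p39, p40, p41}; each meets A ∖ {p39}, so x IS a limit point.
  x = p40: opens ∋ x are {p39, p40, p41}; each meets A ∖ {p40}, so x IS a limit point.
  x = p41: open {p41} ∋ x has {p41} ∩ (A ∖ {p41}) = ∅, so x is NOT a limit point.
Collecting: A' = {p39, p40}.


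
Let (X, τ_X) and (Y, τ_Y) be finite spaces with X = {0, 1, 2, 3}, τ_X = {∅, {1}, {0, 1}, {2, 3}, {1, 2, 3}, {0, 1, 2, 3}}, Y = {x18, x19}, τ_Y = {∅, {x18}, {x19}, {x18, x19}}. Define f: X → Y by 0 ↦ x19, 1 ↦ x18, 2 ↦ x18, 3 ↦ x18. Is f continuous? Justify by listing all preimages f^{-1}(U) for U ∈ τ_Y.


f is NOT continuous.

Compute f^{-1}(U) for each U ∈ τ_Y:
  U = ∅: f^{-1}(U) = ∅ ∈ τ_X ✓.
  U = {x18}: f^{-1}(U) = {1, 2, 3} ∈ τ_X ✓.
  U = {x19}: f^{-1}(U) = {0} ∉ τ_X ✗.
  U = {x18, x19}: f^{-1}(U) = {0, 1, 2, 3} ∈ τ_X ✓.
Found U = {x19} with f^{-1}(U) = {0} not in τ_X. Therefore f is NOT continuous.


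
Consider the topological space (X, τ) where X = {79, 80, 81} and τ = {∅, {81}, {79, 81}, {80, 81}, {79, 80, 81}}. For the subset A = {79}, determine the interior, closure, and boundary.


int(A) = ∅, cl(A) = {79}, ∂A = {79}.

Closed sets in (X, τ) are complements of opens:
  closed(X, τ) = {∅, {79}, {80}, {79, 80}, {79, 80, 81}}.
int(A) = ⋃ {U ∈ τ : U ⊆ A}. Opens contained in A: ∅.
Taking the union of these: int(A) = ∅.
cl(A) = ⋂ {C closed : A ⊆ C}. Closed sets containing A: {79}, {79, 80}, {79, 80, 81}.
Intersecting these: cl(A) = {79}.
∂A = cl(A) ∖ int(A) = {79} ∖ ∅ = {79}.


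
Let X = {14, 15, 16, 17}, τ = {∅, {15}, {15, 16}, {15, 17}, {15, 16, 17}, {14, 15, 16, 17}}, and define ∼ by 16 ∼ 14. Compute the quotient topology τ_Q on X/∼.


X/∼ = {[14=16], [15], [17]}; |τ_Q| = 4.

Equivalence classes: [14=16], [15], [17].
Quotient map π: X → X/∼ sends 14 ↦ [14=16], 15 ↦ [15], 16 ↦ [14=16], 17 ↦ [17].
For each subset V ⊆ X/∼, compute π^{-1}(V) ⊆ X and check whether π^{-1}(V) ∈ τ. V is open in τ_Q iff π^{-1}(V) ∈ τ.
  V = {}: π^{-1}(V) = ∅ ∈ τ ✓.
  V = {[14=16]}: π^{-1}(V) = {14, 16} ∉ τ ✗.
  V = {[15]}: π^{-1}(V) = {15} ∈ τ ✓.
  V = {[14=16], [15]}: π^{-1}(V) = {14, 15, 16} ∉ τ ✗.
  V = {[17]}: π^{-1}(V) = {17} ∉ τ ✗.
  V = {[14=16], [17]}: π^{-1}(V) = {14, 16, 17} ∉ τ ✗.
  V = {[15], [17]}: π^{-1}(V) = {15, 17} ∈ τ ✓.
  V = {[14=16], [15], [17]}: π^{-1}(V) = {14, 15, 16, 17} ∈ τ ✓.
Open sets in the quotient: τ_Q = {{}, {[15]}, {[15], [17]}, {[14=16], [15], [17]}} (4 elements).


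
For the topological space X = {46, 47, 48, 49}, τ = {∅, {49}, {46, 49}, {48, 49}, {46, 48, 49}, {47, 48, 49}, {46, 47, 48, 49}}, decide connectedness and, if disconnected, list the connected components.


(X, τ) is connected.

Find clopen sets (U ∈ τ with X ∖ U ∈ τ):
  U = ∅, X ∖ U = {46, 47, 48, 49} — both open, so U is clopen.
  U = {46, 47, 48, 49}, X ∖ U = ∅ — both open, so U is clopen.
Only trivial clopens (∅ and X) exist, so (X, τ) is connected.
Compute connected components by grouping points that agree on all clopens:
  component: {46, 47, 48, 49}


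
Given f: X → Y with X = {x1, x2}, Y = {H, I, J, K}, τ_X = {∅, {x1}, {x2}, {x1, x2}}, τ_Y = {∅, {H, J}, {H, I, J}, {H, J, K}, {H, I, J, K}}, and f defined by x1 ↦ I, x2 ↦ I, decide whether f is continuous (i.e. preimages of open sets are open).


f IS continuous.

Compute f^{-1}(U) for each U ∈ τ_Y:
  U = ∅: f^{-1}(U) = ∅ ∈ τ_X ✓.
  U = {H, J}: f^{-1}(U) = ∅ ∈ τ_X ✓.
  U = {H, I, J}: f^{-1}(U) = {x1, x2} ∈ τ_X ✓.
  U = {H, J, K}: f^{-1}(U) = ∅ ∈ τ_X ✓.
  U = {H, I, J, K}: f^{-1}(U) = {x1, x2} ∈ τ_X ✓.
Every preimage lies in τ_X, so f IS continuous.


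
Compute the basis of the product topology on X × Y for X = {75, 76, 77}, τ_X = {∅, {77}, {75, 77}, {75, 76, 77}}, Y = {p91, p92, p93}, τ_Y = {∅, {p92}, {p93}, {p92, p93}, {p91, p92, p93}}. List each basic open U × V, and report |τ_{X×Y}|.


Basis B = {∅ × ∅, {77} × {p92}, {77} × {p93}, {75, 77} × {p92}, {75, 77} × {p93}, {77} × {p92, p93}, {75, 76, 77} × {p92}, {75, 76, 77} × {p93}, {77} × {p91, p92, p93}, {75, 77} × {p92, p93}, {75, 77} × {p91, p92, p93}, {75, 76, 77} × {p92, p93}, {75, 76, 77} × {p91, p92, p93}}; |τ_{X×Y}| = 30.

Enumerate products U × V with U ∈ τ_X, V ∈ τ_Y (deduplicated):
  ∅ × ∅ = {} (∅)
  {77} × {p92} = {(77,p92)}
  {77} × {p93} = {(77,p93)}
  {75, 77} × {p92} = {(75,p92), (77,p92)}
  {75, 77} × {p93} = {(75,p93), (77,p93)}
  {77} × {p92, p93} = {(77,p92), (77,p93)}
  {75, 76, 77} × {p92} = {(75,p92), (76,p92), (77,p92)}
  {75, 76, 77} × {p93} = {(75,p93), (76,p93), (77,p93)}
  {77} × {p91, p92, p93} = {(77,p91), (77,p92), (77,p93)}
  {75, 77} × {p92, p93} = {(75,p92), (75,p93), (77,p92), (77,p93)}
  {75, 77} × {p91, p92, p93} = {(75,p91), (75,p92), (75,p93), (77,p91), (77,p92), (77,p93)}
  {75, 76, 77} × {p92, p93} = {(75,p92), (75,p93), (76,p92), (76,p93), (77,p92), (77,p93)}
  {75, 76, 77} × {p91, p92, p93} = {(75,p91), (75,p92), (75,p93), (76,p91), (76,p92), (76,p93), (77,p91), (77,p92), (77,p93)}
These 13 distinct sets form the basis B.
Close under arbitrary unions to get τ_{X×Y}; counting gives |τ_{X×Y}| = 30.


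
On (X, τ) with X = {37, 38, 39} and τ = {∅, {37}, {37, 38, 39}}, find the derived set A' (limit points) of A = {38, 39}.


A' = {38, 39}

For each x ∈ X, list the open sets U ∈ τ with x ∈ U, then check whether U ∩ (A ∖ {x}) ≠ ∅ for every such U.
  x = 37: open {37} ∋ x has {37} ∩ (A ∖ {37}) = ∅, so x is NOT a limit point.
  x = 38: opens ∋ x are {37, 38, 39}; each meets A ∖ {38}, so x IS a limit point.
  x = 39: opens ∋ x are {37, 38, 39}; each meets A ∖ {39}, so x IS a limit point.
Collecting: A' = {38, 39}.


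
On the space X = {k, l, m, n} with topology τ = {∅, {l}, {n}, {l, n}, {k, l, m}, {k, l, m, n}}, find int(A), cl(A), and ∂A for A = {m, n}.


int(A) = {n}, cl(A) = {k, m, n}, ∂A = {k, m}.

Closed sets in (X, τ) are complements of opens:
  closed(X, τ) = {∅, {n}, {k, m}, {k, l, m}, {k, m, n}, {k, l, m, n}}.
int(A) = ⋃ {U ∈ τ : U ⊆ A}. Opens contained in A: ∅, {n}.
Taking the union of these: int(A) = {n}.
cl(A) = ⋂ {C closed : A ⊆ C}. Closed sets containing A: {k, m, n}, {k, l, m, n}.
Intersecting these: cl(A) = {k, m, n}.
∂A = cl(A) ∖ int(A) = {k, m, n} ∖ {n} = {k, m}.


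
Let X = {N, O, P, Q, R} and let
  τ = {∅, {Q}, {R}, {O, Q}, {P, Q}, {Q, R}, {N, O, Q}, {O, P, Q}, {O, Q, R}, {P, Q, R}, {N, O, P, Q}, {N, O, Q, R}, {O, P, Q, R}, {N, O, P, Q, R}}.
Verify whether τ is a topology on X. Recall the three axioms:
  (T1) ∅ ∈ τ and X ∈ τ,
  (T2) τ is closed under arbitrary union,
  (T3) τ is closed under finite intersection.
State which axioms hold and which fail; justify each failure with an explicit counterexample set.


τ IS a topology on X.

Axiom (T1): ∅ ∈ τ? Yes; X ∈ τ? Yes.
Axiom (T2/T3): check pairwise unions and intersections of members of τ.
All pairwise intersections and unions checked — each lies in τ. Therefore τ satisfies (T1), (T2), (T3): it IS a topology on X.


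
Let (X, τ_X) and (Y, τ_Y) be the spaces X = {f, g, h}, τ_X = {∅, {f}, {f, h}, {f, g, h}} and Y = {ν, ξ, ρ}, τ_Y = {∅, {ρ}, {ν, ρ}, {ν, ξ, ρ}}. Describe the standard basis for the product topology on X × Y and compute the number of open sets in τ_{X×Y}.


Basis B = {∅ × ∅, {f} × {ρ}, {f} × {ν, ρ}, {f, h} × {ρ}, {f} × {ν, ξ, ρ}, {f, g, h} × {ρ}, {f, h} × {ν, ρ}, {f, h} × {ν, ξ, ρ}, {f, g, h} × {ν, ρ}, {f, g, h} × {ν, ξ, ρ}}; |τ_{X×Y}| = 20.

Enumerate products U × V with U ∈ τ_X, V ∈ τ_Y (deduplicated):
  ∅ × ∅ = {} (∅)
  {f} × {ρ} = {(f,ρ)}
  {f} × {ν, ρ} = {(f,ν), (f,ρ)}
  {f, h} × {ρ} = {(f,ρ), (h,ρ)}
  {f} × {ν, ξ, ρ} = {(f,ν), (f,ξ), (f,ρ)}
  {f, g, h} × {ρ} = {(f,ρ), (g,ρ), (h,ρ)}
  {f, h} × {ν, ρ} = {(f,ν), (f,ρ), (h,ν), (h,ρ)}
  {f, h} × {ν, ξ, ρ} = {(f,ν), (f,ξ), (f,ρ), (h,ν), (h,ξ), (h,ρ)}
  {f, g, h} × {ν, ρ} = {(f,ν), (f,ρ), (g,ν), (g,ρ), (h,ν), (h,ρ)}
  {f, g, h} × {ν, ξ, ρ} = {(f,ν), (f,ξ), (f,ρ), (g,ν), (g,ξ), (g,ρ), (h,ν), (h,ξ), (h,ρ)}
These 10 distinct sets form the basis B.
Close under arbitrary unions to get τ_{X×Y}; counting gives |τ_{X×Y}| = 20.


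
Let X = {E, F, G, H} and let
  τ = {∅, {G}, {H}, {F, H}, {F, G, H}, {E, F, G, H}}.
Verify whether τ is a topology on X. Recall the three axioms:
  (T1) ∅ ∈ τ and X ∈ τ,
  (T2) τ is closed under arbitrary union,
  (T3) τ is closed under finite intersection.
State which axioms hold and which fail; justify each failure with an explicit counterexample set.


τ is NOT a topology on X.

Axiom (T1): ∅ ∈ τ? Yes; X ∈ τ? Yes.
Axiom (T2/T3): check pairwise unions and intersections of members of τ.
Counterexample for (T2): {G} ∪ {H} = {G, H} ∉ τ. Therefore τ is NOT a topology.


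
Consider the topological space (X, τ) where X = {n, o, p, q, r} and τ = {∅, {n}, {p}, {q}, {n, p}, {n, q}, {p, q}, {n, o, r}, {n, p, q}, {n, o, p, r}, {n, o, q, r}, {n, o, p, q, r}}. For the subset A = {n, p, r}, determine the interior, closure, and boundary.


int(A) = {n, p}, cl(A) = {n, o, p, r}, ∂A = {o, r}.

Closed sets in (X, τ) are complements of opens:
  closed(X, τ) = {∅, {p}, {q}, {o, r}, {p, q}, {n, o, r}, {o, p, r}, {o, q, r}, {n, o, p, r}, {n, o, q, r}, {o, p, q, r}, {n, o, p, q, r}}.
int(A) = ⋃ {U ∈ τ : U ⊆ A}. Opens contained in A: ∅, {n}, {p}, {n, p}.
Taking the union of these: int(A) = {n, p}.
cl(A) = ⋂ {C closed : A ⊆ C}. Closed sets containing A: {n, o, p, r}, {n, o, p, q, r}.
Intersecting these: cl(A) = {n, o, p, r}.
∂A = cl(A) ∖ int(A) = {n, o, p, r} ∖ {n, p} = {o, r}.


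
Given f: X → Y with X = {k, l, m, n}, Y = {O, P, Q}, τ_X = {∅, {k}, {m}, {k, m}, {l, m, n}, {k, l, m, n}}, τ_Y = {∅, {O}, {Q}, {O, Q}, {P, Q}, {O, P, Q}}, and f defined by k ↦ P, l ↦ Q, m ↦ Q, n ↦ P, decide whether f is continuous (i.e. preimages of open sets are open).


f is NOT continuous.

Compute f^{-1}(U) for each U ∈ τ_Y:
  U = ∅: f^{-1}(U) = ∅ ∈ τ_X ✓.
  U = {O}: f^{-1}(U) = ∅ ∈ τ_X ✓.
  U = {Q}: f^{-1}(U) = {l, m} ∉ τ_X ✗.
  U = {O, Q}: f^{-1}(U) = {l, m} ∉ τ_X ✗.
  U = {P, Q}: f^{-1}(U) = {k, l, m, n} ∈ τ_X ✓.
  U = {O, P, Q}: f^{-1}(U) = {k, l, m, n} ∈ τ_X ✓.
Found U = {Q} with f^{-1}(U) = {l, m} not in τ_X. Therefore f is NOT continuous.


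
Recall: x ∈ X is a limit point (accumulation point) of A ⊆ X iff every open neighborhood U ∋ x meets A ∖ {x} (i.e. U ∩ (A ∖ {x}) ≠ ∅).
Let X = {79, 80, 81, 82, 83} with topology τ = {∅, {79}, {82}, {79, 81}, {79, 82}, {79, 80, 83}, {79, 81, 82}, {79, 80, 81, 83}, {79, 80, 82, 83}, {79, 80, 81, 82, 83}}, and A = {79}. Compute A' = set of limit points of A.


A' = {80, 81, 83}

For each x ∈ X, list the open sets U ∈ τ with x ∈ U, then check whether U ∩ (A ∖ {x}) ≠ ∅ for every such U.
  x = 79: open {79} ∋ x has {79} ∩ (A ∖ {79}) = ∅, so x is NOT a limit point.
  x = 80: opens ∋ x are {79, 80, 83}, {79, 80, 81, 83}, {79, 80, 82, 83}, {79, 80, 81, 82, 83}; each meets A ∖ {80}, so x IS a limit point.
  x = 81: opens ∋ x are {79, 81}, {79, 81, 82}, {79, 80, 81, 83}, {79, 80, 81, 82, 83}; each meets A ∖ {81}, so x IS a limit point.
  x = 82: open {82} ∋ x has {82} ∩ (A ∖ {82}) = ∅, so x is NOT a limit point.
  x = 83: opens ∋ x are {79, 80, 83}, {79, 80, 81, 83}, {79, 80, 82, 83}, {79, 80, 81, 82, 83}; each meets A ∖ {83}, so x IS a limit point.
Collecting: A' = {80, 81, 83}.


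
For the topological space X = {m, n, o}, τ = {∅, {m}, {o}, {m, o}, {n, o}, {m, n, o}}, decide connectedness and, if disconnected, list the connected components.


(X, τ) is disconnected; components = [{m}, {n, o}].

Find clopen sets (U ∈ τ with X ∖ U ∈ τ):
  U = ∅, X ∖ U = {m, n, o} — both open, so U is clopen.
  U = {m}, X ∖ U = {n, o} — both open, so U is clopen.
  U = {n, o}, X ∖ U = {m} — both open, so U is clopen.
  U = {m, n, o}, X ∖ U = ∅ — both open, so U is clopen.
Nontrivial clopen(s) exist: e.g. {n, o}. So (X, τ) is disconnected.
Compute connected components by grouping points that agree on all clopens:
  component: {m}
  component: {n, o}


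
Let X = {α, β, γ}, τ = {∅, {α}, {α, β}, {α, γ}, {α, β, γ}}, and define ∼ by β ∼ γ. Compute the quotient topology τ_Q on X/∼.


X/∼ = {[α], [β=γ]}; |τ_Q| = 3.

Equivalence classes: [α], [β=γ].
Quotient map π: X → X/∼ sends α ↦ [α], β ↦ [β=γ], γ ↦ [β=γ].
For each subset V ⊆ X/∼, compute π^{-1}(V) ⊆ X and check whether π^{-1}(V) ∈ τ. V is open in τ_Q iff π^{-1}(V) ∈ τ.
  V = {}: π^{-1}(V) = ∅ ∈ τ ✓.
  V = {[α]}: π^{-1}(V) = {α} ∈ τ ✓.
  V = {[β=γ]}: π^{-1}(V) = {β, γ} ∉ τ ✗.
  V = {[α], [β=γ]}: π^{-1}(V) = {α, β, γ} ∈ τ ✓.
Open sets in the quotient: τ_Q = {{}, {[α]}, {[α], [β=γ]}} (3 elements).


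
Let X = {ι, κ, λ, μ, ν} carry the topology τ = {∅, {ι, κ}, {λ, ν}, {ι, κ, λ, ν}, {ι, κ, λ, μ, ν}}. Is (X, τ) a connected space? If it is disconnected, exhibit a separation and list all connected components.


(X, τ) is connected.

Find clopen sets (U ∈ τ with X ∖ U ∈ τ):
  U = ∅, X ∖ U = {ι, κ, λ, μ, ν} — both open, so U is clopen.
  U = {ι, κ, λ, μ, ν}, X ∖ U = ∅ — both open, so U is clopen.
Only trivial clopens (∅ and X) exist, so (X, τ) is connected.
Compute connected components by grouping points that agree on all clopens:
  component: {ι, κ, λ, μ, ν}


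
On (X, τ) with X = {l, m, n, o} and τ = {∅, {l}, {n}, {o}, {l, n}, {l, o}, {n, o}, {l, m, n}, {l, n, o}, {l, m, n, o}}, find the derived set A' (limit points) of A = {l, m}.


A' = {m}

For each x ∈ X, list the open sets U ∈ τ with x ∈ U, then check whether U ∩ (A ∖ {x}) ≠ ∅ for every such U.
  x = l: open {l} ∋ x has {l} ∩ (A ∖ {l}) = ∅, so x is NOT a limit point.
  x = m: opens ∋ x are {l, m, n}, {l, m, n, o}; each meets A ∖ {m}, so x IS a limit point.
  x = n: open {n} ∋ x has {n} ∩ (A ∖ {n}) = ∅, so x is NOT a limit point.
  x = o: open {o} ∋ x has {o} ∩ (A ∖ {o}) = ∅, so x is NOT a limit point.
Collecting: A' = {m}.


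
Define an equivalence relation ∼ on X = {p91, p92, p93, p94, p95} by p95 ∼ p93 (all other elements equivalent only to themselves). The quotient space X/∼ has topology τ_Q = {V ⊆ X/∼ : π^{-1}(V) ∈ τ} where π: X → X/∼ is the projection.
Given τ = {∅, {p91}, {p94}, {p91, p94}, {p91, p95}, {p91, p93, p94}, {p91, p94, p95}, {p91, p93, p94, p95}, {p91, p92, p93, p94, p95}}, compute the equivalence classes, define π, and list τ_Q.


X/∼ = {[p91], [p92], [p93=p95], [p94]}; |τ_Q| = 6.

Equivalence classes: [p91], [p92], [p93=p95], [p94].
Quotient map π: X → X/∼ sends p91 ↦ [p91], p92 ↦ [p92], p93 ↦ [p93=p95], p94 ↦ [p94], p95 ↦ [p93=p95].
For each subset V ⊆ X/∼, compute π^{-1}(V) ⊆ X and check whether π^{-1}(V) ∈ τ. V is open in τ_Q iff π^{-1}(V) ∈ τ.
  V = {}: π^{-1}(V) = ∅ ∈ τ ✓.
  V = {[p91]}: π^{-1}(V) = {p91} ∈ τ ✓.
  V = {[p92]}: π^{-1}(V) = {p92} ∉ τ ✗.
  V = {[p91], [p92]}: π^{-1}(V) = {p91, p92} ∉ τ ✗.
  V = {[p93=p95]}: π^{-1}(V) = {p93, p95} ∉ τ ✗.
  V = {[p91], [p93=p95]}: π^{-1}(V) = {p91, p93, p95} ∉ τ ✗.
  V = {[p92], [p93=p95]}: π^{-1}(V) = {p92, p93, p95} ∉ τ ✗.
  V = {[p91], [p92], [p93=p95]}: π^{-1}(V) = {p91, p92, p93, p95} ∉ τ ✗.
  V = {[p94]}: π^{-1}(V) = {p94} ∈ τ ✓.
  V = {[p91], [p94]}: π^{-1}(V) = {p91, p94} ∈ τ ✓.
  V = {[p92], [p94]}: π^{-1}(V) = {p92, p94} ∉ τ ✗.
  V = {[p91], [p92], [p94]}: π^{-1}(V) = {p91, p92, p94} ∉ τ ✗.
  V = {[p93=p95], [p94]}: π^{-1}(V) = {p93, p94, p95} ∉ τ ✗.
  V = {[p91], [p93=p95], [p94]}: π^{-1}(V) = {p91, p93, p94, p95} ∈ τ ✓.
  V = {[p92], [p93=p95], [p94]}: π^{-1}(V) = {p92, p93, p94, p95} ∉ τ ✗.
  V = {[p91], [p92], [p93=p95], [p94]}: π^{-1}(V) = {p91, p92, p93, p94, p95} ∈ τ ✓.
Open sets in the quotient: τ_Q = {{}, {[p91]}, {[p94]}, {[p91], [p94]}, {[p91], [p93=p95], [p94]}, {[p91], [p92], [p93=p95], [p94]}} (6 elements).


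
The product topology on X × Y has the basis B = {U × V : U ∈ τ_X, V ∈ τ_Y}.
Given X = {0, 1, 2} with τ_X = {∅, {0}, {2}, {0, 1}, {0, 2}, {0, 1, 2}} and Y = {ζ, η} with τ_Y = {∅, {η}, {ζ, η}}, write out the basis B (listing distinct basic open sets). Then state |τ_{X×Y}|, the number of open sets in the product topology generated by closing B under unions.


Basis B = {∅ × ∅, {0} × {η}, {2} × {η}, {0} × {ζ, η}, {0, 1} × {η}, {0, 2} × {η}, {2} × {ζ, η}, {0, 1, 2} × {η}, {0, 1} × {ζ, η}, {0, 2} × {ζ, η}, {0, 1, 2} × {ζ, η}}; |τ_{X×Y}| = 18.

Enumerate products U × V with U ∈ τ_X, V ∈ τ_Y (deduplicated):
  ∅ × ∅ = {} (∅)
  {0} × {η} = {(0,η)}
  {2} × {η} = {(2,η)}
  {0} × {ζ, η} = {(0,ζ), (0,η)}
  {0, 1} × {η} = {(0,η), (1,η)}
  {0, 2} × {η} = {(0,η), (2,η)}
  {2} × {ζ, η} = {(2,ζ), (2,η)}
  {0, 1, 2} × {η} = {(0,η), (1,η), (2,η)}
  {0, 1} × {ζ, η} = {(0,ζ), (0,η), (1,ζ), (1,η)}
  {0, 2} × {ζ, η} = {(0,ζ), (0,η), (2,ζ), (2,η)}
  {0, 1, 2} × {ζ, η} = {(0,ζ), (0,η), (1,ζ), (1,η), (2,ζ), (2,η)}
These 11 distinct sets form the basis B.
Close under arbitrary unions to get τ_{X×Y}; counting gives |τ_{X×Y}| = 18.


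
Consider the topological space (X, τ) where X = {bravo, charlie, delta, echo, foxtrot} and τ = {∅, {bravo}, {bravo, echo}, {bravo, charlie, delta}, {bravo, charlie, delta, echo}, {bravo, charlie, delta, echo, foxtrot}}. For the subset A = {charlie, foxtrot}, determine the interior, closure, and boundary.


int(A) = ∅, cl(A) = {charlie, delta, foxtrot}, ∂A = {charlie, delta, foxtrot}.

Closed sets in (X, τ) are complements of opens:
  closed(X, τ) = {∅, {foxtrot}, {echo, foxtrot}, {charlie, delta, foxtrot}, {charlie, delta, echo, foxtrot}, {bravo, charlie, delta, echo, foxtrot}}.
int(A) = ⋃ {U ∈ τ : U ⊆ A}. Opens contained in A: ∅.
Taking the union of these: int(A) = ∅.
cl(A) = ⋂ {C closed : A ⊆ C}. Closed sets containing A: {charlie, delta, foxtrot}, {charlie, delta, echo, foxtrot}, {bravo, charlie, delta, echo, foxtrot}.
Intersecting these: cl(A) = {charlie, delta, foxtrot}.
∂A = cl(A) ∖ int(A) = {charlie, delta, foxtrot} ∖ ∅ = {charlie, delta, foxtrot}.


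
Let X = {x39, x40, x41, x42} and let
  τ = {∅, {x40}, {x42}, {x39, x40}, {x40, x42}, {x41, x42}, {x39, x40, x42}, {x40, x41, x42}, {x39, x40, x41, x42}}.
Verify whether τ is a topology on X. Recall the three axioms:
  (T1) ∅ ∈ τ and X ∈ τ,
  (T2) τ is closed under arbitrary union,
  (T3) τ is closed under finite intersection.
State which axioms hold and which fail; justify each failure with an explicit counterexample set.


τ IS a topology on X.

Axiom (T1): ∅ ∈ τ? Yes; X ∈ τ? Yes.
Axiom (T2/T3): check pairwise unions and intersections of members of τ.
All pairwise intersections and unions checked — each lies in τ. Therefore τ satisfies (T1), (T2), (T3): it IS a topology on X.


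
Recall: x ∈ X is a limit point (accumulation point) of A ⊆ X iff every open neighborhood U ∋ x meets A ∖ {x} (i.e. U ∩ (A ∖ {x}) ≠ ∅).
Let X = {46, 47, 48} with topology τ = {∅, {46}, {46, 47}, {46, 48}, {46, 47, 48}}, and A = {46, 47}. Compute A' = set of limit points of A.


A' = {47, 48}

For each x ∈ X, list the open sets U ∈ τ with x ∈ U, then check whether U ∩ (A ∖ {x}) ≠ ∅ for every such U.
  x = 46: open {46} ∋ x has {46} ∩ (A ∖ {46}) = ∅, so x is NOT a limit point.
  x = 47: opens ∋ x are {46, 47}, {46, 47, 48}; each meets A ∖ {47}, so x IS a limit point.
  x = 48: opens ∋ x are {46, 48}, {46, 47, 48}; each meets A ∖ {48}, so x IS a limit point.
Collecting: A' = {47, 48}.


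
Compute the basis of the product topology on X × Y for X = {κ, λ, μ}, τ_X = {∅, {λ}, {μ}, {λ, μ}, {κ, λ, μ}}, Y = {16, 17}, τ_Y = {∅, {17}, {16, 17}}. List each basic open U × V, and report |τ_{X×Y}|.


Basis B = {∅ × ∅, {λ} × {17}, {μ} × {17}, {λ} × {16, 17}, {λ, μ} × {17}, {μ} × {16, 17}, {κ, λ, μ} × {17}, {λ, μ} × {16, 17}, {κ, λ, μ} × {16, 17}}; |τ_{X×Y}| = 14.

Enumerate products U × V with U ∈ τ_X, V ∈ τ_Y (deduplicated):
  ∅ × ∅ = {} (∅)
  {λ} × {17} = {(λ,17)}
  {μ} × {17} = {(μ,17)}
  {λ} × {16, 17} = {(λ,16), (λ,17)}
  {λ, μ} × {17} = {(λ,17), (μ,17)}
  {μ} × {16, 17} = {(μ,16), (μ,17)}
  {κ, λ, μ} × {17} = {(κ,17), (λ,17), (μ,17)}
  {λ, μ} × {16, 17} = {(λ,16), (λ,17), (μ,16), (μ,17)}
  {κ, λ, μ} × {16, 17} = {(κ,16), (κ,17), (λ,16), (λ,17), (μ,16), (μ,17)}
These 9 distinct sets form the basis B.
Close under arbitrary unions to get τ_{X×Y}; counting gives |τ_{X×Y}| = 14.


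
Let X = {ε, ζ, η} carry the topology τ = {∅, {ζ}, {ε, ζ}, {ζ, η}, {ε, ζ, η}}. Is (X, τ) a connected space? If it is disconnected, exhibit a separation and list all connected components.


(X, τ) is connected.

Find clopen sets (U ∈ τ with X ∖ U ∈ τ):
  U = ∅, X ∖ U = {ε, ζ, η} — both open, so U is clopen.
  U = {ε, ζ, η}, X ∖ U = ∅ — both open, so U is clopen.
Only trivial clopens (∅ and X) exist, so (X, τ) is connected.
Compute connected components by grouping points that agree on all clopens:
  component: {ε, ζ, η}


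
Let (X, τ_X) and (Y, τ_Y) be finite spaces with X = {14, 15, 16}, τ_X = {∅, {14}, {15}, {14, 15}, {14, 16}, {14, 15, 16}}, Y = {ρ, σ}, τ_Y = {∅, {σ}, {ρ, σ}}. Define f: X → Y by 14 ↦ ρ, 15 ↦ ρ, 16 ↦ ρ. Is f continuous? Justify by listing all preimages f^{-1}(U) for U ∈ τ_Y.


f IS continuous.

Compute f^{-1}(U) for each U ∈ τ_Y:
  U = ∅: f^{-1}(U) = ∅ ∈ τ_X ✓.
  U = {σ}: f^{-1}(U) = ∅ ∈ τ_X ✓.
  U = {ρ, σ}: f^{-1}(U) = {14, 15, 16} ∈ τ_X ✓.
Every preimage lies in τ_X, so f IS continuous.


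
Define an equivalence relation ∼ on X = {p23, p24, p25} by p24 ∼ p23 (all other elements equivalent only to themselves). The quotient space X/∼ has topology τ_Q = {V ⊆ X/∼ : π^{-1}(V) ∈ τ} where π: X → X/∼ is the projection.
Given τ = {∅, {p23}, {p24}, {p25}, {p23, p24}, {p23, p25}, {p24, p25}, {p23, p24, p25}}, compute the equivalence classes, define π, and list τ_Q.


X/∼ = {[p23=p24], [p25]}; |τ_Q| = 4.

Equivalence classes: [p23=p24], [p25].
Quotient map π: X → X/∼ sends p23 ↦ [p23=p24], p24 ↦ [p23=p24], p25 ↦ [p25].
For each subset V ⊆ X/∼, compute π^{-1}(V) ⊆ X and check whether π^{-1}(V) ∈ τ. V is open in τ_Q iff π^{-1}(V) ∈ τ.
  V = {}: π^{-1}(V) = ∅ ∈ τ ✓.
  V = {[p23=p24]}: π^{-1}(V) = {p23, p24} ∈ τ ✓.
  V = {[p25]}: π^{-1}(V) = {p25} ∈ τ ✓.
  V = {[p23=p24], [p25]}: π^{-1}(V) = {p23, p24, p25} ∈ τ ✓.
Open sets in the quotient: τ_Q = {{}, {[p23=p24]}, {[p25]}, {[p23=p24], [p25]}} (4 elements).


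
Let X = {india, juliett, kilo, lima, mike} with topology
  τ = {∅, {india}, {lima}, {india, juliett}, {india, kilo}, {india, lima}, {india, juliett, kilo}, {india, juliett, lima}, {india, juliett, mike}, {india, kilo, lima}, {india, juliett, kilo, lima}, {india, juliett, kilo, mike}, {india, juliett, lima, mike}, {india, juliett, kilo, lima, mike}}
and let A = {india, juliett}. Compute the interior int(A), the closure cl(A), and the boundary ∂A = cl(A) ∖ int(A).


int(A) = {india, juliett}, cl(A) = {india, juliett, kilo, mike}, ∂A = {kilo, mike}.

Closed sets in (X, τ) are complements of opens:
  closed(X, τ) = {∅, {kilo}, {lima}, {mike}, {juliett, mike}, {kilo, lima}, {kilo, mike}, {lima, mike}, {juliett, kilo, mike}, {juliett, lima, mike}, {kilo, lima, mike}, {india, juliett, kilo, mike}, {juliett, kilo, lima, mike}, {india, juliett, kilo, lima, mike}}.
int(A) = ⋃ {U ∈ τ : U ⊆ A}. Opens contained in A: ∅, {india}, {india, juliett}.
Taking the union of these: int(A) = {india, juliett}.
cl(A) = ⋂ {C closed : A ⊆ C}. Closed sets containing A: {india, juliett, kilo, mike}, {india, juliett, kilo, lima, mike}.
Intersecting these: cl(A) = {india, juliett, kilo, mike}.
∂A = cl(A) ∖ int(A) = {india, juliett, kilo, mike} ∖ {india, juliett} = {kilo, mike}.


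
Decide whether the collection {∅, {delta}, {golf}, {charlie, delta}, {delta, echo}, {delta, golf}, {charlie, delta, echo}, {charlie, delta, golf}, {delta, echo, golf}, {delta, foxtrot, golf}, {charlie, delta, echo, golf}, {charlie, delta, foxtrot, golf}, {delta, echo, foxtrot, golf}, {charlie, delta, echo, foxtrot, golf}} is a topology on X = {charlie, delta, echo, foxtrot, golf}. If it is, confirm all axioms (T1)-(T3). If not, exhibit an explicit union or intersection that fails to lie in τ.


τ IS a topology on X.

Axiom (T1): ∅ ∈ τ? Yes; X ∈ τ? Yes.
Axiom (T2/T3): check pairwise unions and intersections of members of τ.
All pairwise intersections and unions checked — each lies in τ. Therefore τ satisfies (T1), (T2), (T3): it IS a topology on X.


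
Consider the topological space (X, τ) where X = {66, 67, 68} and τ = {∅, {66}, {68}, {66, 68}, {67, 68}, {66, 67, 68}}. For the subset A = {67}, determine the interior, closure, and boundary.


int(A) = ∅, cl(A) = {67}, ∂A = {67}.

Closed sets in (X, τ) are complements of opens:
  closed(X, τ) = {∅, {66}, {67}, {66, 67}, {67, 68}, {66, 67, 68}}.
int(A) = ⋃ {U ∈ τ : U ⊆ A}. Opens contained in A: ∅.
Taking the union of these: int(A) = ∅.
cl(A) = ⋂ {C closed : A ⊆ C}. Closed sets containing A: {67}, {66, 67}, {67, 68}, {66, 67, 68}.
Intersecting these: cl(A) = {67}.
∂A = cl(A) ∖ int(A) = {67} ∖ ∅ = {67}.


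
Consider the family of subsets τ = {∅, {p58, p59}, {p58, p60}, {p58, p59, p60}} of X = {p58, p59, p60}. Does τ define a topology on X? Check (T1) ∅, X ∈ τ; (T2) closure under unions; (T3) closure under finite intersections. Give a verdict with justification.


τ is NOT a topology on X.

Axiom (T1): ∅ ∈ τ? Yes; X ∈ τ? Yes.
Axiom (T2/T3): check pairwise unions and intersections of members of τ.
Counterexample for (T3): {p58, p59} ∩ {p58, p60} = {p58} ∉ τ. Therefore τ is NOT a topology.


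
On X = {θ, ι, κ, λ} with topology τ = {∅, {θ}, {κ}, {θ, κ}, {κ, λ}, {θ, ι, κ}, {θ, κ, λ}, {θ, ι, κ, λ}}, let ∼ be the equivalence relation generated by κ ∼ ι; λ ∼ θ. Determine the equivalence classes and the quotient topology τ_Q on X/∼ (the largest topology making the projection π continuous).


X/∼ = {[θ=λ], [ι=κ]}; |τ_Q| = 2.

Equivalence classes: [θ=λ], [ι=κ].
Quotient map π: X → X/∼ sends θ ↦ [θ=λ], ι ↦ [ι=κ], κ ↦ [ι=κ], λ ↦ [θ=λ].
For each subset V ⊆ X/∼, compute π^{-1}(V) ⊆ X and check whether π^{-1}(V) ∈ τ. V is open in τ_Q iff π^{-1}(V) ∈ τ.
  V = {}: π^{-1}(V) = ∅ ∈ τ ✓.
  V = {[θ=λ]}: π^{-1}(V) = {θ, λ} ∉ τ ✗.
  V = {[ι=κ]}: π^{-1}(V) = {ι, κ} ∉ τ ✗.
  V = {[θ=λ], [ι=κ]}: π^{-1}(V) = {θ, ι, κ, λ} ∈ τ ✓.
Open sets in the quotient: τ_Q = {{}, {[θ=λ], [ι=κ]}} (2 elements).
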